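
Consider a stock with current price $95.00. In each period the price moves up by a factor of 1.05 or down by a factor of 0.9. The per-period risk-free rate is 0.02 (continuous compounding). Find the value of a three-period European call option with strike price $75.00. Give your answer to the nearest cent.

$24.41

Risk-neutral probability p = (e^0.02 − 0.9)/(1.05 − 0.9) = 0.1202/0.1500 = 0.8013
Terminal stock prices: S_uuu = 110, S_uud = 94.26, S_udd = 80.8, S_ddd = 69.26
Terminal payoffs (S − K): max(34.97, 0) = 34.97, max(19.26, 0) = 19.26, max(5.797, 0) = 5.797, max(-5.745, 0) = 0
Node uu (S = 104.7): V_uu = e^(−0.02)·[0.8013·34.9744 + 0.1987·19.2638] = 31.2226
Node ud (S = 89.78): V_ud = e^(−0.02)·[0.8013·19.2638 + 0.1987·5.7975] = 16.2601
Node dd (S = 76.95): V_dd = e^(−0.02)·[0.8013·5.7975 + 0.1987·0.0000] = 4.5538
Node u (S = 99.75): V_u = e^(−0.02)·[0.8013·31.2226 + 0.1987·16.2601] = 27.6908
Node d (S = 85.5): V_d = e^(−0.02)·[0.8013·16.2601 + 0.1987·4.5538] = 13.6586
Node 0 (S = 95): V_0 = e^(−0.02)·[0.8013·27.6908 + 0.1987·13.6586] = 24.4101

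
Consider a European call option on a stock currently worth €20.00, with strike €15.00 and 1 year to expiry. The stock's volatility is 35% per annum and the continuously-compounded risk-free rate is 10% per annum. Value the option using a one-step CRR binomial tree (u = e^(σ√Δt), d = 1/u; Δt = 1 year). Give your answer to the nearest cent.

€6.79

CRR parameters: u = e^(σ√Δt) = e^(0.35·√1) = 1.4191, d = 1/u = 0.7047
Per-period rate: rΔt = 0.1·1 = 0.1, so R = e^0.1 = 1.1052
Risk-neutral probability p = (e^0.1 − 0.7047)/(1.4191 − 0.7047) = 0.4005/0.7144 = 0.5606
Terminal stock prices: S_u = 28.38, S_d = 14.09
Terminal payoffs (S − K): max(13.38, 0) = 13.38, max(-0.9062, 0) = 0
Node 0 (S = 20): V_0 = e^(−0.1)·[0.5606·13.3814 + 0.4394·0.0000] = 6.7877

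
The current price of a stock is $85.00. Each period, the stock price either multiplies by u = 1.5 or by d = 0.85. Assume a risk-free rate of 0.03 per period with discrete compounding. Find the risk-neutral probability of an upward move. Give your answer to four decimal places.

Risk-neutral probability p = (1 + 0.03 − 0.85)/(1.5 − 0.85) = 0.1800/0.6500 = 0.2769

p = 0.2769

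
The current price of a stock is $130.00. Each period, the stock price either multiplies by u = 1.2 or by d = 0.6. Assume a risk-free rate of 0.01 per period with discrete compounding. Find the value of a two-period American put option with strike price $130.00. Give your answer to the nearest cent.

Risk-neutral probability p = (1 + 0.01 − 0.6)/(1.2 − 0.6) = 0.4100/0.6000 = 0.6833
Terminal stock prices: S_uu = 187.2, S_ud = 93.6, S_dd = 46.8
Terminal payoffs (K − S): max(-57.2, 0) = 0, max(36.4, 0) = 36.4, max(83.2, 0) = 83.2
Node u (S = 156): continuation = 1/1.01·[0.6833·0.0000 + 0.3167·36.4000] = 11.4125; exercise value = 0.0000 ≤ continuation, so V_u = 11.4125
Node d (S = 78): continuation = 1/1.01·[0.6833·36.4000 + 0.3167·83.2000] = 50.7129; exercise value = 52.0000 > continuation, so V_d = 52.0000 (exercise)
Node 0 (S = 130): continuation = 1/1.01·[0.6833·11.4125 + 0.3167·52.0000] = 24.0250; exercise value = 0.0000 ≤ continuation, so V_0 = 24.0250

$24.02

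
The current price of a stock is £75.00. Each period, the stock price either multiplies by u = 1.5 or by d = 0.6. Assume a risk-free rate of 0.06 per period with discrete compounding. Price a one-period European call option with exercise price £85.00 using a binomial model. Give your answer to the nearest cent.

Risk-neutral probability p = (1 + 0.06 − 0.6)/(1.5 − 0.6) = 0.4600/0.9000 = 0.5111
Terminal stock prices: S_u = 112.5, S_d = 45
Terminal payoffs (S − K): max(27.5, 0) = 27.5, max(-40, 0) = 0
Node 0 (S = 75): V_0 = 1/1.06·[0.5111·27.5000 + 0.4889·0.0000] = 13.2600

£13.26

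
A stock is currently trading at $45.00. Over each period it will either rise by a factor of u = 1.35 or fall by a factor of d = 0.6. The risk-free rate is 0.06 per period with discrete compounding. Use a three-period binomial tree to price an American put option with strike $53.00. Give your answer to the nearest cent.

Risk-neutral probability p = (1 + 0.06 − 0.6)/(1.35 − 0.6) = 0.4600/0.7500 = 0.6133
Terminal stock prices: S_uuu = 110.7, S_uud = 49.21, S_udd = 21.87, S_ddd = 9.72
Terminal payoffs (K − S): max(-57.72, 0) = 0, max(3.792, 0) = 3.792, max(31.13, 0) = 31.13, max(43.28, 0) = 43.28
Node uu (S = 82.01): continuation = 1/1.06·[0.6133·0.0000 + 0.3867·3.7925] = 1.3834; exercise value = 0.0000 ≤ continuation, so V_uu = 1.3834
Node ud (S = 36.45): continuation = 1/1.06·[0.6133·3.7925 + 0.3867·31.1300] = 13.5500; exercise value = 16.5500 > continuation, so V_ud = 16.5500 (exercise)
Node dd (S = 16.2): continuation = 1/1.06·[0.6133·31.1300 + 0.3867·43.2800] = 33.8000; exercise value = 36.8000 > continuation, so V_dd = 36.8000 (exercise)
Node u (S = 60.75): continuation = 1/1.06·[0.6133·1.3834 + 0.3867·16.5500] = 6.8376; exercise value = 0.0000 ≤ continuation, so V_u = 6.8376
Node d (S = 27): continuation = 1/1.06·[0.6133·16.5500 + 0.3867·36.8000] = 23.0000; exercise value = 26.0000 > continuation, so V_d = 26.0000 (exercise)
Node 0 (S = 45): continuation = 1/1.06·[0.6133·6.8376 + 0.3867·26.0000] = 13.4406; exercise value = 8.0000 ≤ continuation, so V_0 = 13.4406

$13.44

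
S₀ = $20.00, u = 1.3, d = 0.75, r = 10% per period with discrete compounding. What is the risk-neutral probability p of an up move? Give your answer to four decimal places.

p = 0.6364

Risk-neutral probability p = (1 + 0.1 − 0.75)/(1.3 − 0.75) = 0.3500/0.5500 = 0.6364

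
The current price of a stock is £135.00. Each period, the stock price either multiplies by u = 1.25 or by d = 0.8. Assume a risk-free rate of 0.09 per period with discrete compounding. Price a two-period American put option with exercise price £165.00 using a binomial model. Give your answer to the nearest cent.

Risk-neutral probability p = (1 + 0.09 − 0.8)/(1.25 − 0.8) = 0.2900/0.4500 = 0.6444
Terminal stock prices: S_uu = 210.9, S_ud = 135, S_dd = 86.4
Terminal payoffs (K − S): max(-45.94, 0) = 0, max(30, 0) = 30, max(78.6, 0) = 78.6
Node u (S = 168.8): continuation = 1/1.09·[0.6444·0.0000 + 0.3556·30.0000] = 9.7859; exercise value = 0.0000 ≤ continuation, so V_u = 9.7859
Node d (S = 108): continuation = 1/1.09·[0.6444·30.0000 + 0.3556·78.6000] = 43.3761; exercise value = 57.0000 > continuation, so V_d = 57.0000 (exercise)
Node 0 (S = 135): continuation = 1/1.09·[0.6444·9.7859 + 0.3556·57.0000] = 24.3790; exercise value = 30.0000 > continuation, so V_0 = 30.0000 (exercise)

£30.00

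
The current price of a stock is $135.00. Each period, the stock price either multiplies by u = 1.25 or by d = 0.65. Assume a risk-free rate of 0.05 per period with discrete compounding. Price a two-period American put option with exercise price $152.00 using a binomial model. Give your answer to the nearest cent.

Risk-neutral probability p = (1 + 0.05 − 0.65)/(1.25 − 0.65) = 0.4000/0.6000 = 0.6667
Terminal stock prices: S_uu = 210.9, S_ud = 109.7, S_dd = 57.04
Terminal payoffs (K − S): max(-58.94, 0) = 0, max(42.31, 0) = 42.31, max(94.96, 0) = 94.96
Node u (S = 168.8): continuation = 1/1.05·[0.6667·0.0000 + 0.3333·42.3125] = 13.4325; exercise value = 0.0000 ≤ continuation, so V_u = 13.4325
Node d (S = 87.75): continuation = 1/1.05·[0.6667·42.3125 + 0.3333·94.9625] = 57.0119; exercise value = 64.2500 > continuation, so V_d = 64.2500 (exercise)
Node 0 (S = 135): continuation = 1/1.05·[0.6667·13.4325 + 0.3333·64.2500] = 28.9254; exercise value = 17.0000 ≤ continuation, so V_0 = 28.9254

$28.93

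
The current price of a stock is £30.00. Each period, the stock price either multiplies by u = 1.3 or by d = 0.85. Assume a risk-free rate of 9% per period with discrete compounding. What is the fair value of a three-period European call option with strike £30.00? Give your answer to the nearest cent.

£8.23

Risk-neutral probability p = (1 + 0.09 − 0.85)/(1.3 − 0.85) = 0.2400/0.4500 = 0.5333
Terminal stock prices: S_uuu = 65.91, S_uud = 43.09, S_udd = 28.18, S_ddd = 18.42
Terminal payoffs (S − K): max(35.91, 0) = 35.91, max(13.09, 0) = 13.09, max(-1.823, 0) = 0, max(-11.58, 0) = 0
Node uu (S = 50.7): V_uu = 1/1.09·[0.5333·35.9100 + 0.4667·13.0950] = 23.1771
Node ud (S = 33.15): V_ud = 1/1.09·[0.5333·13.0950 + 0.4667·0.0000] = 6.4073
Node dd (S = 21.67): V_dd = 1/1.09·[0.5333·0.0000 + 0.4667·0.0000] = 0.0000
Node u (S = 39): V_u = 1/1.09·[0.5333·23.1771 + 0.4667·6.4073] = 14.0837
Node d (S = 25.5): V_d = 1/1.09·[0.5333·6.4073 + 0.4667·0.0000] = 3.1351
Node 0 (S = 30): V_0 = 1/1.09·[0.5333·14.0837 + 0.4667·3.1351] = 8.2333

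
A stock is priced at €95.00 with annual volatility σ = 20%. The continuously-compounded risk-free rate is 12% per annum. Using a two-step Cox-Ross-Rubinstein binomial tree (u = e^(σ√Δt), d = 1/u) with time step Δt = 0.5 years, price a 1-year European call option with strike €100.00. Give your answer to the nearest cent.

€10.77

CRR parameters: u = e^(σ√Δt) = e^(0.2·√0.5) = 1.1519, d = 1/u = 0.8681
Per-period rate: rΔt = 0.12·0.5 = 0.06, so R = e^0.06 = 1.0618
Risk-neutral probability p = (e^0.06 − 0.8681)/(1.1519 − 0.8681) = 0.1937/0.2838 = 0.6826
Terminal stock prices: S_uu = 126.1, S_ud = 95, S_dd = 71.6
Terminal payoffs (S − K): max(26.06, 0) = 26.06, max(-5, 0) = 0, max(-28.4, 0) = 0
Node u (S = 109.4): V_u = e^(−0.06)·[0.6826·26.0552 + 0.3174·0.0000] = 16.7496
Node d (S = 82.47): V_d = e^(−0.06)·[0.6826·0.0000 + 0.3174·0.0000] = 0.0000
Node 0 (S = 95): V_0 = e^(−0.06)·[0.6826·16.7496 + 0.3174·0.0000] = 10.7675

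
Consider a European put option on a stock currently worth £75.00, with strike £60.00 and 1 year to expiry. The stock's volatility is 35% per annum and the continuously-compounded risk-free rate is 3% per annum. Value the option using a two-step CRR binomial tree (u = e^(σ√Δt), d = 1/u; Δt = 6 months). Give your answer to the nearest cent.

CRR parameters: u = e^(σ√Δt) = e^(0.35·√0.5) = 1.2808, d = 1/u = 0.7808
Per-period rate: rΔt = 0.03·0.5 = 0.015, so R = e^0.015 = 1.0151
Risk-neutral probability p = (e^0.015 − 0.7808)/(1.2808 − 0.7808) = 0.2344/0.5000 = 0.4687
Terminal stock prices: S_uu = 123, S_ud = 75, S_dd = 45.72
Terminal payoffs (K − S): max(-63.03, 0) = 0, max(-15, 0) = 0, max(14.28, 0) = 14.28
Node u (S = 96.06): V_u = e^(−0.015)·[0.4687·0.0000 + 0.5313·0.0000] = 0.0000
Node d (S = 58.56): V_d = e^(−0.015)·[0.4687·0.0000 + 0.5313·14.2810] = 7.4750
Node 0 (S = 75): V_0 = e^(−0.015)·[0.4687·0.0000 + 0.5313·7.4750] = 3.9126

£3.91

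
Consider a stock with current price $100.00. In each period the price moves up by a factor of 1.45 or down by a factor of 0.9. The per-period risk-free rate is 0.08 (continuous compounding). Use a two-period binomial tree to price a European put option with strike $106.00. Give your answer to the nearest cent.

$9.47

Risk-neutral probability p = (e^0.08 − 0.9)/(1.45 − 0.9) = 0.1833/0.5500 = 0.3332
Terminal stock prices: S_uu = 210.2, S_ud = 130.5, S_dd = 81
Terminal payoffs (K − S): max(-104.2, 0) = 0, max(-24.5, 0) = 0, max(25, 0) = 25
Node u (S = 145): V_u = e^(−0.08)·[0.3332·0.0000 + 0.6668·0.0000] = 0.0000
Node d (S = 90): V_d = e^(−0.08)·[0.3332·0.0000 + 0.6668·25.0000] = 15.3872
Node 0 (S = 100): V_0 = e^(−0.08)·[0.3332·0.0000 + 0.6668·15.3872] = 9.4707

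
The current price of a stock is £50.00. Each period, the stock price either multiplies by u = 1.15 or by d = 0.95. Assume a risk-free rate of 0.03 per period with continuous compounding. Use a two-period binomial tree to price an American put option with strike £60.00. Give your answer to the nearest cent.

Risk-neutral probability p = (e^0.03 − 0.95)/(1.15 − 0.95) = 0.0805/0.2000 = 0.4023
Terminal stock prices: S_uu = 66.12, S_ud = 54.62, S_dd = 45.12
Terminal payoffs (K − S): max(-6.125, 0) = 0, max(5.375, 0) = 5.375, max(14.88, 0) = 14.88
Node u (S = 57.5): continuation = e^(−0.03)·[0.4023·0.0000 + 0.5977·5.3750] = 3.1178; exercise value = 2.5000 ≤ continuation, so V_u = 3.1178
Node d (S = 47.5): continuation = e^(−0.03)·[0.4023·5.3750 + 0.5977·14.8750] = 10.7267; exercise value = 12.5000 > continuation, so V_d = 12.5000 (exercise)
Node 0 (S = 50): continuation = e^(−0.03)·[0.4023·3.1178 + 0.5977·12.5000] = 8.4679; exercise value = 10.0000 > continuation, so V_0 = 10.0000 (exercise)

£10.00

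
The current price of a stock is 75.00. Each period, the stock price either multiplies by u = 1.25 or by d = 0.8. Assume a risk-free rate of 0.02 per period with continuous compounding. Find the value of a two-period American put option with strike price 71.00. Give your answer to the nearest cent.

5.76

Risk-neutral probability p = (e^0.02 − 0.8)/(1.25 − 0.8) = 0.2202/0.4500 = 0.4893
Terminal stock prices: S_uu = 117.2, S_ud = 75, S_dd = 48
Terminal payoffs (K − S): max(-46.19, 0) = 0, max(-4, 0) = 0, max(23, 0) = 23
Node u (S = 93.75): continuation = e^(−0.02)·[0.4893·0.0000 + 0.5107·0.0000] = 0.0000; exercise value = 0.0000 ≤ continuation, so V_u = 0.0000
Node d (S = 60): continuation = e^(−0.02)·[0.4893·0.0000 + 0.5107·23.0000] = 11.5127; exercise value = 11.0000 ≤ continuation, so V_d = 11.5127
Node 0 (S = 75): continuation = e^(−0.02)·[0.4893·0.0000 + 0.5107·11.5127] = 5.7627; exercise value = 0.0000 ≤ continuation, so V_0 = 5.7627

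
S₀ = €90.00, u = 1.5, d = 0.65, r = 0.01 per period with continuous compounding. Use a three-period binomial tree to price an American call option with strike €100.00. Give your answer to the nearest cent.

€24.55

Risk-neutral probability p = (e^0.01 − 0.65)/(1.5 − 0.65) = 0.3601/0.8500 = 0.4236
Terminal stock prices: S_uuu = 303.8, S_uud = 131.6, S_udd = 57.04, S_ddd = 24.72
Terminal payoffs (S − K): max(203.8, 0) = 203.8, max(31.62, 0) = 31.62, max(-42.96, 0) = 0, max(-75.28, 0) = 0
Node uu (S = 202.5): continuation = e^(−0.01)·[0.4236·203.7500 + 0.5764·31.6250] = 103.4950; exercise value = 102.5000 ≤ continuation, so V_uu = 103.4950
Node ud (S = 87.75): continuation = e^(−0.01)·[0.4236·31.6250 + 0.5764·0.0000] = 13.2627; exercise value = 0.0000 ≤ continuation, so V_ud = 13.2627
Node dd (S = 38.03): continuation = e^(−0.01)·[0.4236·0.0000 + 0.5764·0.0000] = 0.0000; exercise value = 0.0000 ≤ continuation, so V_dd = 0.0000
Node u (S = 135): continuation = e^(−0.01)·[0.4236·103.4950 + 0.5764·13.2627] = 50.9718; exercise value = 35.0000 ≤ continuation, so V_u = 50.9718
Node d (S = 58.5): continuation = e^(−0.01)·[0.4236·13.2627 + 0.5764·0.0000] = 5.5620; exercise value = 0.0000 ≤ continuation, so V_d = 5.5620
Node 0 (S = 90): continuation = e^(−0.01)·[0.4236·50.9718 + 0.5764·5.5620] = 24.5503; exercise value = 0.0000 ≤ continuation, so V_0 = 24.5503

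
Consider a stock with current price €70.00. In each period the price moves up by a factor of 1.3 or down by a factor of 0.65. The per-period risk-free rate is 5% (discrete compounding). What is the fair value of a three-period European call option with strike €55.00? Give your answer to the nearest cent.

€28.15

Risk-neutral probability p = (1 + 0.05 − 0.65)/(1.3 − 0.65) = 0.4000/0.6500 = 0.6154
Terminal stock prices: S_uuu = 153.8, S_uud = 76.9, S_udd = 38.45, S_ddd = 19.22
Terminal payoffs (S − K): max(98.79, 0) = 98.79, max(21.9, 0) = 21.9, max(-16.55, 0) = 0, max(-35.78, 0) = 0
Node uu (S = 118.3): V_uu = 1/1.05·[0.6154·98.7900 + 0.3846·21.8950] = 65.9190
Node ud (S = 59.15): V_ud = 1/1.05·[0.6154·21.8950 + 0.3846·0.0000] = 12.8322
Node dd (S = 29.58): V_dd = 1/1.05·[0.6154·0.0000 + 0.3846·0.0000] = 0.0000
Node u (S = 91): V_u = 1/1.05·[0.6154·65.9190 + 0.3846·12.8322] = 43.3343
Node d (S = 45.5): V_d = 1/1.05·[0.6154·12.8322 + 0.3846·0.0000] = 7.5207
Node 0 (S = 70): V_0 = 1/1.05·[0.6154·43.3343 + 0.3846·7.5207] = 28.1523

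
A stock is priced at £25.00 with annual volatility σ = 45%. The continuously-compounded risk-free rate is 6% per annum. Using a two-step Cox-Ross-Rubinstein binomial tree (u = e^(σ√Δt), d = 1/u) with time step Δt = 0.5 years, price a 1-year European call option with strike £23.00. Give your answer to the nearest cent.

£5.94

CRR parameters: u = e^(σ√Δt) = e^(0.45·√0.5) = 1.3746, d = 1/u = 0.7275
Per-period rate: rΔt = 0.06·0.5 = 0.03, so R = e^0.03 = 1.0305
Risk-neutral probability p = (e^0.03 − 0.7275)/(1.3746 − 0.7275) = 0.3030/0.6472 = 0.4682
Terminal stock prices: S_uu = 47.24, S_ud = 25, S_dd = 13.23
Terminal payoffs (S − K): max(24.24, 0) = 24.24, max(2, 0) = 2, max(-9.77, 0) = 0
Node u (S = 34.37): V_u = e^(−0.03)·[0.4682·24.2415 + 0.5318·2.0000] = 12.0460
Node d (S = 18.19): V_d = e^(−0.03)·[0.4682·2.0000 + 0.5318·0.0000] = 0.9087
Node 0 (S = 25): V_0 = e^(−0.03)·[0.4682·12.0460 + 0.5318·0.9087] = 5.9419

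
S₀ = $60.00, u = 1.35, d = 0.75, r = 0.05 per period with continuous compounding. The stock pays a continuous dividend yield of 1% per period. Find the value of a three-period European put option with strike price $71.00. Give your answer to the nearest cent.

$13.84

Per-period risk-free factor R = e^0.05 = 1.0513; dividend-adjusted growth = e^(0.05−0.01) = 1.0408.
Risk-neutral probability p = (1.0408 − 0.75)/(1.35 − 0.75) = 0.2908/0.6000 = 0.4847
Terminal stock prices: S_uuu = 147.6, S_uud = 82.01, S_udd = 45.56, S_ddd = 25.31
Terminal payoffs (K − S): max(-76.62, 0) = 0, max(-11.01, 0) = 0, max(25.44, 0) = 25.44, max(45.69, 0) = 45.69
Node uu (S = 109.4): V_uu = e^(−0.05)·[0.4847·0.0000 + 0.5153·0.0000] = 0.0000
Node ud (S = 60.75): V_ud = e^(−0.05)·[0.4847·0.0000 + 0.5153·25.4375] = 12.4690
Node dd (S = 33.75): V_dd = e^(−0.05)·[0.4847·25.4375 + 0.5153·45.6875] = 34.1231
Node u (S = 81): V_u = e^(−0.05)·[0.4847·0.0000 + 0.5153·12.4690] = 6.1121
Node d (S = 45): V_d = e^(−0.05)·[0.4847·12.4690 + 0.5153·34.1231] = 22.4754
Node 0 (S = 60): V_0 = e^(−0.05)·[0.4847·6.1121 + 0.5153·22.4754] = 13.8350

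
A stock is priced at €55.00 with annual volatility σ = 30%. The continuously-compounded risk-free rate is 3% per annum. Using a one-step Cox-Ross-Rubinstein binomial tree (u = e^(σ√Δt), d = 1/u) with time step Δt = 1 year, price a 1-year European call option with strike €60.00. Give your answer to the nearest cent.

CRR parameters: u = e^(σ√Δt) = e^(0.3·√1) = 1.3499, d = 1/u = 0.7408
Per-period rate: rΔt = 0.03·1 = 0.03, so R = e^0.03 = 1.0305
Risk-neutral probability p = (e^0.03 − 0.7408)/(1.3499 − 0.7408) = 0.2896/0.6090 = 0.4756
Terminal stock prices: S_u = 74.24, S_d = 40.75
Terminal payoffs (S − K): max(14.24, 0) = 14.24, max(-19.25, 0) = 0
Node 0 (S = 55): V_0 = e^(−0.03)·[0.4756·14.2422 + 0.5244·0.0000] = 6.5729

€6.57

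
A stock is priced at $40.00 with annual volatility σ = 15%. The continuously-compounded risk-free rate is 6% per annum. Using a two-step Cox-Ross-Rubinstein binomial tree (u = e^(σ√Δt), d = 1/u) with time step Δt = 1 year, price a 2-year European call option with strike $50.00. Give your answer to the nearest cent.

CRR parameters: u = e^(σ√Δt) = e^(0.15·√1) = 1.1618, d = 1/u = 0.8607
Per-period rate: rΔt = 0.06·1 = 0.06, so R = e^0.06 = 1.0618
Risk-neutral probability p = (e^0.06 − 0.8607)/(1.1618 − 0.8607) = 0.2011/0.3011 = 0.6679
Terminal stock prices: S_uu = 53.99, S_ud = 40, S_dd = 29.63
Terminal payoffs (S − K): max(3.994, 0) = 3.994, max(-10, 0) = 0, max(-20.37, 0) = 0
Node u (S = 46.47): V_u = e^(−0.06)·[0.6679·3.9944 + 0.3321·0.0000] = 2.5125
Node d (S = 34.43): V_d = e^(−0.06)·[0.6679·0.0000 + 0.3321·0.0000] = 0.0000
Node 0 (S = 40): V_0 = e^(−0.06)·[0.6679·2.5125 + 0.3321·0.0000] = 1.5805

$1.58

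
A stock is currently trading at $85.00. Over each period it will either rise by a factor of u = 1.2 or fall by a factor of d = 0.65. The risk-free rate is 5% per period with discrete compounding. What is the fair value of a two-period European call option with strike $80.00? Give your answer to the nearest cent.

Risk-neutral probability p = (1 + 0.05 − 0.65)/(1.2 − 0.65) = 0.4000/0.5500 = 0.7273
Terminal stock prices: S_uu = 122.4, S_ud = 66.3, S_dd = 35.91
Terminal payoffs (S − K): max(42.4, 0) = 42.4, max(-13.7, 0) = 0, max(-44.09, 0) = 0
Node u (S = 102): V_u = 1/1.05·[0.7273·42.4000 + 0.2727·0.0000] = 29.3680
Node d (S = 55.25): V_d = 1/1.05·[0.7273·0.0000 + 0.2727·0.0000] = 0.0000
Node 0 (S = 85): V_0 = 1/1.05·[0.7273·29.3680 + 0.2727·0.0000] = 20.3414

$20.34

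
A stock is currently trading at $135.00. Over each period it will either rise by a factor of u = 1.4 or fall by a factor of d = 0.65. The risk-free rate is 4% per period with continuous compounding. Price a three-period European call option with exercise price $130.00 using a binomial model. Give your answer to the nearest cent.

Risk-neutral probability p = (e^0.04 − 0.65)/(1.4 − 0.65) = 0.3908/0.7500 = 0.5211
Terminal stock prices: S_uuu = 370.4, S_uud = 172, S_udd = 79.85, S_ddd = 37.07
Terminal payoffs (S − K): max(240.4, 0) = 240.4, max(41.99, 0) = 41.99, max(-50.15, 0) = 0, max(-92.93, 0) = 0
Node uu (S = 264.6): V_uu = e^(−0.04)·[0.5211·240.4400 + 0.4789·41.9900] = 139.6974
Node ud (S = 122.9): V_ud = e^(−0.04)·[0.5211·41.9900 + 0.4789·0.0000] = 21.0223
Node dd (S = 57.04): V_dd = e^(−0.04)·[0.5211·0.0000 + 0.4789·0.0000] = 0.0000
Node u (S = 189): V_u = e^(−0.04)·[0.5211·139.6974 + 0.4789·21.0223] = 79.6126
Node d (S = 87.75): V_d = e^(−0.04)·[0.5211·21.0223 + 0.4789·0.0000] = 10.5248
Node 0 (S = 135): V_0 = e^(−0.04)·[0.5211·79.6126 + 0.4789·10.5248] = 44.7008

$44.70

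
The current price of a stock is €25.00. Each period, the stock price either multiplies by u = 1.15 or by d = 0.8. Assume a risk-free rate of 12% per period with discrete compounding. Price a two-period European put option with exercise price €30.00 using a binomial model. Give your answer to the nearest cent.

€0.96

Risk-neutral probability p = (1 + 0.12 − 0.8)/(1.15 − 0.8) = 0.3200/0.3500 = 0.9143
Terminal stock prices: S_uu = 33.06, S_ud = 23, S_dd = 16
Terminal payoffs (K − S): max(-3.062, 0) = 0, max(7, 0) = 7, max(14, 0) = 14
Node u (S = 28.75): V_u = 1/1.12·[0.9143·0.0000 + 0.0857·7.0000] = 0.5357
Node d (S = 20): V_d = 1/1.12·[0.9143·7.0000 + 0.0857·14.0000] = 6.7857
Node 0 (S = 25): V_0 = 1/1.12·[0.9143·0.5357 + 0.0857·6.7857] = 0.9566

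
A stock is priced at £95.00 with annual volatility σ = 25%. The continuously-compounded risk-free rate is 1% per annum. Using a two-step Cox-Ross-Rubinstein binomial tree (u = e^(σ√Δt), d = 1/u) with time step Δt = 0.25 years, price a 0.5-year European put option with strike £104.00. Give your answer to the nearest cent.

£12.58

CRR parameters: u = e^(σ√Δt) = e^(0.25·√0.25) = 1.1331, d = 1/u = 0.8825
Per-period rate: rΔt = 0.01·0.25 = 0.0025, so R = e^0.0025 = 1.0025
Risk-neutral probability p = (e^0.0025 − 0.8825)/(1.1331 − 0.8825) = 0.1200/0.2507 = 0.4788
Terminal stock prices: S_uu = 122, S_ud = 95, S_dd = 73.99
Terminal payoffs (K − S): max(-17.98, 0) = 0, max(9, 0) = 9, max(30.01, 0) = 30.01
Node u (S = 107.6): V_u = e^(−0.0025)·[0.4788·0.0000 + 0.5212·9.0000] = 4.6793
Node d (S = 83.84): V_d = e^(−0.0025)·[0.4788·9.0000 + 0.5212·30.0139] = 19.9031
Node 0 (S = 95): V_0 = e^(−0.0025)·[0.4788·4.6793 + 0.5212·19.9031] = 12.5828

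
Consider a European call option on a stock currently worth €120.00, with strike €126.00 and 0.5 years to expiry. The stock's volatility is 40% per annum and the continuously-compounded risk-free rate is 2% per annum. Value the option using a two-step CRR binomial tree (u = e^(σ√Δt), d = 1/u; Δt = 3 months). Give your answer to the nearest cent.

€11.23

CRR parameters: u = e^(σ√Δt) = e^(0.4·√0.25) = 1.2214, d = 1/u = 0.8187
Per-period rate: rΔt = 0.02·0.25 = 0.005, so R = e^0.005 = 1.0050
Risk-neutral probability p = (e^0.005 − 0.8187)/(1.2214 − 0.8187) = 0.1863/0.4027 = 0.4626
Terminal stock prices: S_uu = 179, S_ud = 120, S_dd = 80.44
Terminal payoffs (S − K): max(53.02, 0) = 53.02, max(-6, 0) = 0, max(-45.56, 0) = 0
Node u (S = 146.6): V_u = e^(−0.005)·[0.4626·53.0190 + 0.5374·0.0000] = 24.4050
Node d (S = 98.25): V_d = e^(−0.005)·[0.4626·0.0000 + 0.5374·0.0000] = 0.0000
Node 0 (S = 120): V_0 = e^(−0.005)·[0.4626·24.4050 + 0.5374·0.0000] = 11.2338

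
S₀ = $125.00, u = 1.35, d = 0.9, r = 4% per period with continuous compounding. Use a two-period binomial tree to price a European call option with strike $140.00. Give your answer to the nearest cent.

$12.65

Risk-neutral probability p = (e^0.04 − 0.9)/(1.35 − 0.9) = 0.1408/0.4500 = 0.3129
Terminal stock prices: S_uu = 227.8, S_ud = 151.9, S_dd = 101.2
Terminal payoffs (S − K): max(87.81, 0) = 87.81, max(11.88, 0) = 11.88, max(-38.75, 0) = 0
Node u (S = 168.8): V_u = e^(−0.04)·[0.3129·87.8125 + 0.6871·11.8750] = 34.2395
Node d (S = 112.5): V_d = e^(−0.04)·[0.3129·11.8750 + 0.6871·0.0000] = 3.5701
Node 0 (S = 125): V_0 = e^(−0.04)·[0.3129·34.2395 + 0.6871·3.5701] = 12.6507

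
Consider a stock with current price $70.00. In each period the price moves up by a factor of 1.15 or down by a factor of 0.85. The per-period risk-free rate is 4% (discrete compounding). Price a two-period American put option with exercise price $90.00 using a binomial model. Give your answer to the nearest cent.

Risk-neutral probability p = (1 + 0.04 − 0.85)/(1.15 − 0.85) = 0.1900/0.3000 = 0.6333
Terminal stock prices: S_uu = 92.57, S_ud = 68.42, S_dd = 50.57
Terminal payoffs (K − S): max(-2.575, 0) = 0, max(21.58, 0) = 21.58, max(39.43, 0) = 39.43
Node u (S = 80.5): continuation = 1/1.04·[0.6333·0.0000 + 0.3667·21.5750] = 7.6066; exercise value = 9.5000 > continuation, so V_u = 9.5000 (exercise)
Node d (S = 59.5): continuation = 1/1.04·[0.6333·21.5750 + 0.3667·39.4250] = 27.0385; exercise value = 30.5000 > continuation, so V_d = 30.5000 (exercise)
Node 0 (S = 70): continuation = 1/1.04·[0.6333·9.5000 + 0.3667·30.5000] = 16.5385; exercise value = 20.0000 > continuation, so V_0 = 20.0000 (exercise)

$20.00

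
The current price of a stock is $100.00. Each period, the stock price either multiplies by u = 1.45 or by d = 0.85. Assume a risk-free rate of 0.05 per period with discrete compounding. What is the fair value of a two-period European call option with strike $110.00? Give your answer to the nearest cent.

Risk-neutral probability p = (1 + 0.05 − 0.85)/(1.45 − 0.85) = 0.2000/0.6000 = 0.3333
Terminal stock prices: S_uu = 210.2, S_ud = 123.2, S_dd = 72.25
Terminal payoffs (S − K): max(100.2, 0) = 100.2, max(13.25, 0) = 13.25, max(-37.75, 0) = 0
Node u (S = 145): V_u = 1/1.05·[0.3333·100.2500 + 0.6667·13.2500] = 40.2381
Node d (S = 85): V_d = 1/1.05·[0.3333·13.2500 + 0.6667·0.0000] = 4.2063
Node 0 (S = 100): V_0 = 1/1.05·[0.3333·40.2381 + 0.6667·4.2063] = 15.4447

$15.44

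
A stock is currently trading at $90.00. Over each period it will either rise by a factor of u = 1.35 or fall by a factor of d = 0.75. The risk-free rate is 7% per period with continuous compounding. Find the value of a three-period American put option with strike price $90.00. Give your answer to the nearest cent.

$11.72

Risk-neutral probability p = (e^0.07 − 0.75)/(1.35 − 0.75) = 0.3225/0.6000 = 0.5375
Terminal stock prices: S_uuu = 221.4, S_uud = 123, S_udd = 68.34, S_ddd = 37.97
Terminal payoffs (K − S): max(-131.4, 0) = 0, max(-33.02, 0) = 0, max(21.66, 0) = 21.66, max(52.03, 0) = 52.03
Node uu (S = 164): continuation = e^(−0.07)·[0.5375·0.0000 + 0.4625·0.0000] = 0.0000; exercise value = 0.0000 ≤ continuation, so V_uu = 0.0000
Node ud (S = 91.13): continuation = e^(−0.07)·[0.5375·0.0000 + 0.4625·21.6562] = 9.3386; exercise value = 0.0000 ≤ continuation, so V_ud = 9.3386
Node dd (S = 50.62): continuation = e^(−0.07)·[0.5375·21.6562 + 0.4625·52.0312] = 33.2904; exercise value = 39.3750 > continuation, so V_dd = 39.3750 (exercise)
Node u (S = 121.5): continuation = e^(−0.07)·[0.5375·0.0000 + 0.4625·9.3386] = 4.0270; exercise value = 0.0000 ≤ continuation, so V_u = 4.0270
Node d (S = 67.5): continuation = e^(−0.07)·[0.5375·9.3386 + 0.4625·39.3750] = 21.6595; exercise value = 22.5000 > continuation, so V_d = 22.5000 (exercise)
Node 0 (S = 90): continuation = e^(−0.07)·[0.5375·4.0270 + 0.4625·22.5000] = 11.7207; exercise value = 0.0000 ≤ continuation, so V_0 = 11.7207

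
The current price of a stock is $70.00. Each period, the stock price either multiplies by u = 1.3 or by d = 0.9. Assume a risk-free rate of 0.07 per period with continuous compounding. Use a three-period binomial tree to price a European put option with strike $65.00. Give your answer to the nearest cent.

$2.08

Risk-neutral probability p = (e^0.07 − 0.9)/(1.3 − 0.9) = 0.1725/0.4000 = 0.4313
Terminal stock prices: S_uuu = 153.8, S_uud = 106.5, S_udd = 73.71, S_ddd = 51.03
Terminal payoffs (K − S): max(-88.79, 0) = 0, max(-41.47, 0) = 0, max(-8.71, 0) = 0, max(13.97, 0) = 13.97
Node uu (S = 118.3): V_uu = e^(−0.07)·[0.4313·0.0000 + 0.5687·0.0000] = 0.0000
Node ud (S = 81.9): V_ud = e^(−0.07)·[0.4313·0.0000 + 0.5687·0.0000] = 0.0000
Node dd (S = 56.7): V_dd = e^(−0.07)·[0.4313·0.0000 + 0.5687·13.9700] = 7.4080
Node u (S = 91): V_u = e^(−0.07)·[0.4313·0.0000 + 0.5687·0.0000] = 0.0000
Node d (S = 63): V_d = e^(−0.07)·[0.4313·0.0000 + 0.5687·7.4080] = 3.9283
Node 0 (S = 70): V_0 = e^(−0.07)·[0.4313·0.0000 + 0.5687·3.9283] = 2.0831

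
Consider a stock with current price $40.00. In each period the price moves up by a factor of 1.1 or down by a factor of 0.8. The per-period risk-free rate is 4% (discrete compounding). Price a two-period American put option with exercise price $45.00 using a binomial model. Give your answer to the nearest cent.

$5.00

Risk-neutral probability p = (1 + 0.04 − 0.8)/(1.1 − 0.8) = 0.2400/0.3000 = 0.8000
Terminal stock prices: S_uu = 48.4, S_ud = 35.2, S_dd = 25.6
Terminal payoffs (K − S): max(-3.4, 0) = 0, max(9.8, 0) = 9.8, max(19.4, 0) = 19.4
Node u (S = 44): continuation = 1/1.04·[0.8000·0.0000 + 0.2000·9.8000] = 1.8846; exercise value = 1.0000 ≤ continuation, so V_u = 1.8846
Node d (S = 32): continuation = 1/1.04·[0.8000·9.8000 + 0.2000·19.4000] = 11.2692; exercise value = 13.0000 > continuation, so V_d = 13.0000 (exercise)
Node 0 (S = 40): continuation = 1/1.04·[0.8000·1.8846 + 0.2000·13.0000] = 3.9497; exercise value = 5.0000 > continuation, so V_0 = 5.0000 (exercise)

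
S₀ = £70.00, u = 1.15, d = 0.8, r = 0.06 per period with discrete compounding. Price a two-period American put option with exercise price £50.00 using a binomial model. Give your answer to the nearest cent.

Risk-neutral probability p = (1 + 0.06 − 0.8)/(1.15 − 0.8) = 0.2600/0.3500 = 0.7429
Terminal stock prices: S_uu = 92.57, S_ud = 64.4, S_dd = 44.8
Terminal payoffs (K − S): max(-42.57, 0) = 0, max(-14.4, 0) = 0, max(5.2, 0) = 5.2
Node u (S = 80.5): continuation = 1/1.06·[0.7429·0.0000 + 0.2571·0.0000] = 0.0000; exercise value = 0.0000 ≤ continuation, so V_u = 0.0000
Node d (S = 56): continuation = 1/1.06·[0.7429·0.0000 + 0.2571·5.2000] = 1.2615; exercise value = 0.0000 ≤ continuation, so V_d = 1.2615
Node 0 (S = 70): continuation = 1/1.06·[0.7429·0.0000 + 0.2571·1.2615] = 0.3060; exercise value = 0.0000 ≤ continuation, so V_0 = 0.3060

£0.31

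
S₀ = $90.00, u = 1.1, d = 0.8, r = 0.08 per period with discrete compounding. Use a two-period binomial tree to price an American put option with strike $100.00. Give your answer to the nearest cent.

$10.00

Risk-neutral probability p = (1 + 0.08 − 0.8)/(1.1 − 0.8) = 0.2800/0.3000 = 0.9333
Terminal stock prices: S_uu = 108.9, S_ud = 79.2, S_dd = 57.6
Terminal payoffs (K − S): max(-8.9, 0) = 0, max(20.8, 0) = 20.8, max(42.4, 0) = 42.4
Node u (S = 99): continuation = 1/1.08·[0.9333·0.0000 + 0.0667·20.8000] = 1.2840; exercise value = 1.0000 ≤ continuation, so V_u = 1.2840
Node d (S = 72): continuation = 1/1.08·[0.9333·20.8000 + 0.0667·42.4000] = 20.5926; exercise value = 28.0000 > continuation, so V_d = 28.0000 (exercise)
Node 0 (S = 90): continuation = 1/1.08·[0.9333·1.2840 + 0.0667·28.0000] = 2.8380; exercise value = 10.0000 > continuation, so V_0 = 10.0000 (exercise)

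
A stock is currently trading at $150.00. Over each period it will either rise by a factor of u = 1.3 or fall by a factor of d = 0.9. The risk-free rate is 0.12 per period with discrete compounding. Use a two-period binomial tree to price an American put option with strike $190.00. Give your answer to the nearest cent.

Risk-neutral probability p = (1 + 0.12 − 0.9)/(1.3 − 0.9) = 0.2200/0.4000 = 0.5500
Terminal stock prices: S_uu = 253.5, S_ud = 175.5, S_dd = 121.5
Terminal payoffs (K − S): max(-63.5, 0) = 0, max(14.5, 0) = 14.5, max(68.5, 0) = 68.5
Node u (S = 195): continuation = 1/1.12·[0.5500·0.0000 + 0.4500·14.5000] = 5.8259; exercise value = 0.0000 ≤ continuation, so V_u = 5.8259
Node d (S = 135): continuation = 1/1.12·[0.5500·14.5000 + 0.4500·68.5000] = 34.6429; exercise value = 55.0000 > continuation, so V_d = 55.0000 (exercise)
Node 0 (S = 150): continuation = 1/1.12·[0.5500·5.8259 + 0.4500·55.0000] = 24.9591; exercise value = 40.0000 > continuation, so V_0 = 40.0000 (exercise)

$40.00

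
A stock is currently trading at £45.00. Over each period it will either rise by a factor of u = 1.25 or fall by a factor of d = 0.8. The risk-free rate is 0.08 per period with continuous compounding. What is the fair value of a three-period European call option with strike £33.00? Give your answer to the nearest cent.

£19.44

Risk-neutral probability p = (e^0.08 − 0.8)/(1.25 − 0.8) = 0.2833/0.4500 = 0.6295
Terminal stock prices: S_uuu = 87.89, S_uud = 56.25, S_udd = 36, S_ddd = 23.04
Terminal payoffs (S − K): max(54.89, 0) = 54.89, max(23.25, 0) = 23.25, max(3, 0) = 3, max(-9.96, 0) = 0
Node uu (S = 70.31): V_uu = e^(−0.08)·[0.6295·54.8906 + 0.3705·23.2500] = 39.8497
Node ud (S = 45): V_ud = e^(−0.08)·[0.6295·23.2500 + 0.3705·3.0000] = 14.5372
Node dd (S = 28.8): V_dd = e^(−0.08)·[0.6295·3.0000 + 0.3705·0.0000] = 1.7434
Node u (S = 56.25): V_u = e^(−0.08)·[0.6295·39.8497 + 0.3705·14.5372] = 28.1293
Node d (S = 36): V_d = e^(−0.08)·[0.6295·14.5372 + 0.3705·1.7434] = 9.0441
Node 0 (S = 45): V_0 = e^(−0.08)·[0.6295·28.1293 + 0.3705·9.0441] = 19.4397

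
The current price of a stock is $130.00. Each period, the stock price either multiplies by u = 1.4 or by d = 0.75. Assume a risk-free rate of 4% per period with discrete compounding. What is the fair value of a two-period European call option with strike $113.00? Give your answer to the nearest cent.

Risk-neutral probability p = (1 + 0.04 − 0.75)/(1.4 − 0.75) = 0.2900/0.6500 = 0.4462
Terminal stock prices: S_uu = 254.8, S_ud = 136.5, S_dd = 73.12
Terminal payoffs (S − K): max(141.8, 0) = 141.8, max(23.5, 0) = 23.5, max(-39.88, 0) = 0
Node u (S = 182): V_u = 1/1.04·[0.4462·141.8000 + 0.5538·23.5000] = 73.3462
Node d (S = 97.5): V_d = 1/1.04·[0.4462·23.5000 + 0.5538·0.0000] = 10.0814
Node 0 (S = 130): V_0 = 1/1.04·[0.4462·73.3462 + 0.5538·10.0814] = 36.8338

$36.83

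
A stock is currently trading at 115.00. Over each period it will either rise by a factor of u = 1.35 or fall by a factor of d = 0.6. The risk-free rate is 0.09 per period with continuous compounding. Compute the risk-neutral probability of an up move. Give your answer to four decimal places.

Risk-neutral probability p = (e^0.09 − 0.6)/(1.35 − 0.6) = 0.4942/0.7500 = 0.6589

p = 0.6589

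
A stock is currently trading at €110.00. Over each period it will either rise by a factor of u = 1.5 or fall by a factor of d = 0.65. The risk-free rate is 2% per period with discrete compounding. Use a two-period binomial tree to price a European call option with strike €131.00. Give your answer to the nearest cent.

€21.22

Risk-neutral probability p = (1 + 0.02 − 0.65)/(1.5 − 0.65) = 0.3700/0.8500 = 0.4353
Terminal stock prices: S_uu = 247.5, S_ud = 107.2, S_dd = 46.48
Terminal payoffs (S − K): max(116.5, 0) = 116.5, max(-23.75, 0) = 0, max(-84.53, 0) = 0
Node u (S = 165): V_u = 1/1.02·[0.4353·116.5000 + 0.5647·0.0000] = 49.7174
Node d (S = 71.5): V_d = 1/1.02·[0.4353·0.0000 + 0.5647·0.0000] = 0.0000
Node 0 (S = 110): V_0 = 1/1.02·[0.4353·49.7174 + 0.5647·0.0000] = 21.2174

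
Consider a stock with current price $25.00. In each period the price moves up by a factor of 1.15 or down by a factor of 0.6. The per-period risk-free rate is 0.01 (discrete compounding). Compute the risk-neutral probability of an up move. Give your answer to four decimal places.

Risk-neutral probability p = (1 + 0.01 − 0.6)/(1.15 − 0.6) = 0.4100/0.5500 = 0.7455

p = 0.7455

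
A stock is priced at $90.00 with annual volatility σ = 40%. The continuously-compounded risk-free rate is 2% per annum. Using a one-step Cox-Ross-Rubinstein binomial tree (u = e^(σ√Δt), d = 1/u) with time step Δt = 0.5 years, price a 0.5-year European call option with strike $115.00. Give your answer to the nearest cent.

$1.96

CRR parameters: u = e^(σ√Δt) = e^(0.4·√0.5) = 1.3269, d = 1/u = 0.7536
Per-period rate: rΔt = 0.02·0.5 = 0.01, so R = e^0.01 = 1.0101
Risk-neutral probability p = (e^0.01 − 0.7536)/(1.3269 − 0.7536) = 0.2564/0.5733 = 0.4473
Terminal stock prices: S_u = 119.4, S_d = 67.83
Terminal payoffs (S − K): max(4.421, 0) = 4.421, max(-47.17, 0) = 0
Node 0 (S = 90): V_0 = e^(−0.01)·[0.4473·4.4207 + 0.5527·0.0000] = 1.9576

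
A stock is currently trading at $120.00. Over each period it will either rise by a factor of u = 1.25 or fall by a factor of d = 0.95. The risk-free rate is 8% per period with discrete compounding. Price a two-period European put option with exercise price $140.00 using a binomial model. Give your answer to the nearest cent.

Risk-neutral probability p = (1 + 0.08 − 0.95)/(1.25 − 0.95) = 0.1300/0.3000 = 0.4333
Terminal stock prices: S_uu = 187.5, S_ud = 142.5, S_dd = 108.3
Terminal payoffs (K − S): max(-47.5, 0) = 0, max(-2.5, 0) = 0, max(31.7, 0) = 31.7
Node u (S = 150): V_u = 1/1.08·[0.4333·0.0000 + 0.5667·0.0000] = 0.0000
Node d (S = 114): V_d = 1/1.08·[0.4333·0.0000 + 0.5667·31.7000] = 16.6327
Node 0 (S = 120): V_0 = 1/1.08·[0.4333·0.0000 + 0.5667·16.6327] = 8.7270

$8.73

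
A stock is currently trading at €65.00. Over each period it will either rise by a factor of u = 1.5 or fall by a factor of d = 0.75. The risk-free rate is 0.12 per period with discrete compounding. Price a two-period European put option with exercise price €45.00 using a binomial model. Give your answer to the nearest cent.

€1.73

Risk-neutral probability p = (1 + 0.12 − 0.75)/(1.5 − 0.75) = 0.3700/0.7500 = 0.4933
Terminal stock prices: S_uu = 146.2, S_ud = 73.12, S_dd = 36.56
Terminal payoffs (K − S): max(-101.2, 0) = 0, max(-28.12, 0) = 0, max(8.438, 0) = 8.438
Node u (S = 97.5): V_u = 1/1.12·[0.4933·0.0000 + 0.5067·0.0000] = 0.0000
Node d (S = 48.75): V_d = 1/1.12·[0.4933·0.0000 + 0.5067·8.4375] = 3.8170
Node 0 (S = 65): V_0 = 1/1.12·[0.4933·0.0000 + 0.5067·3.8170] = 1.7267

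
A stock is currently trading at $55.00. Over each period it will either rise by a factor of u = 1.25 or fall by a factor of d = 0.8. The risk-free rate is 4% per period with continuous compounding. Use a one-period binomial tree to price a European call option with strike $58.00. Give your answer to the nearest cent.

$5.53

Risk-neutral probability p = (e^0.04 − 0.8)/(1.25 − 0.8) = 0.2408/0.4500 = 0.5351
Terminal stock prices: S_u = 68.75, S_d = 44
Terminal payoffs (S − K): max(10.75, 0) = 10.75, max(-14, 0) = 0
Node 0 (S = 55): V_0 = e^(−0.04)·[0.5351·10.7500 + 0.4649·0.0000] = 5.5271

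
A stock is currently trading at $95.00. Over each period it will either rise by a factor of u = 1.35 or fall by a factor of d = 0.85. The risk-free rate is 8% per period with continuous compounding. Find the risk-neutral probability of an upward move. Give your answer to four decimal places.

p = 0.4666

Risk-neutral probability p = (e^0.08 − 0.85)/(1.35 − 0.85) = 0.2333/0.5000 = 0.4666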